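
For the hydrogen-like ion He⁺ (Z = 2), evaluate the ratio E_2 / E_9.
20.25000

Using E_n = -13.6057 Z² / n² eV with Z = 2:

E_2 = -13.6057 × 2² / 2² = -54.4228 / 4 = -13.60570000000 eV
E_9 = -13.6057 × 2² / 9² = -54.4228 / 81 = -0.67188641975 eV

The ratio is:
E_2/E_9 = (-13.60570000000) / (-0.67188641975)
E_2/E_9 = (-54.4228/4) / (-54.4228/81)
E_2/E_9 = 81/4
E_2/E_9 = 20.25000
(Note: the Z² factors cancel in the ratio.)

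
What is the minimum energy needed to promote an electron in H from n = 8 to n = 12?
0.11811 eV

The energy levels of a hydrogen-like atom are E_n = -13.6057 eV / n².

Energy at n = 8: E_8 = -13.6057 / 8² = -0.21258906 eV
Energy at n = 12: E_12 = -13.6057 / 12² = -0.09448403 eV

The excitation energy is the difference:
ΔE = E_12 - E_8
ΔE = -0.09448403 - (-0.21258906)
ΔE = 0.11811 eV

Since this is positive, energy must be absorbed (photon absorption).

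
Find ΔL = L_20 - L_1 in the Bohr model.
2.004e-33 J·s (or 19ℏ)

In the Bohr model, L_n = nℏ where ℏ = 1.05457e-34 J·s.

L_20 = 20ℏ = 2.10914e-33 J·s
L_1 = 1ℏ = 1.05457e-34 J·s

ΔL = L_20 - L_1 = (20 - 1)ℏ = 19ℏ
ΔL = 19 × 1.05457e-34 J·s = 2.004e-33 J·s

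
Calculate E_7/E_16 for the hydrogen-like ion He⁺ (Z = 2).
5.22

Using E_n = -13.6057 Z² / n² eV with Z = 2:

E_7 = -13.6057 × 2² / 7² = -54.4228 / 49 = -1.11066939 eV
E_16 = -13.6057 × 2² / 16² = -54.4228 / 256 = -0.21258906 eV

The ratio is:
E_7/E_16 = (-1.11066939) / (-0.21258906)
E_7/E_16 = (-54.4228/49) / (-54.4228/256)
E_7/E_16 = 256/49
E_7/E_16 = 5.22
(Note: the Z² factors cancel in the ratio.)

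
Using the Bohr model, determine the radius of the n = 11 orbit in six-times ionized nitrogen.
0.9147 nm (or 9.1472 Å)

The Bohr radius formula is:
r_n = n² a₀ / Z

where a₀ = 0.0529177 nm is the Bohr radius.

For N⁶⁺ (Z = 7) at n = 11:
r_11 = 11² × 0.0529177 nm / 7
r_11 = 121 × 0.0529177 nm / 7
r_11 = 6.40304 nm / 7
r_11 = 0.9147 nm

The electron orbits at approximately 0.9147 nm from the nucleus.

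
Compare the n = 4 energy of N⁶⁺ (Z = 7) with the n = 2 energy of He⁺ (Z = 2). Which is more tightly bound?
N⁶⁺ at n = 4 (E = -41.667456 eV)

Using E_n = -13.6057 Z² / n² eV:

N⁶⁺ (Z = 7) at n = 4:
E = -13.6057 × 7² / 4² = -13.6057 × 49 / 16 = -41.667456250 eV

He⁺ (Z = 2) at n = 2:
E = -13.6057 × 2² / 2² = -13.6057 × 4 / 4 = -13.605700000 eV

Since -41.667456250 eV < -13.605700000 eV,
N⁶⁺ at n = 4 is more tightly bound (requires more energy to ionize).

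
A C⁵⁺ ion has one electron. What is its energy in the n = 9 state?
-6.0470 eV

For hydrogen-like ions, the energy levels scale with Z²:
E_n = -13.6057 Z² / n² eV

For C⁵⁺ (Z = 6) at n = 9:
E_9 = -13.6057 × 6² / 9²
E_9 = -13.6057 × 36 / 81
E_9 = -489.8052 / 81
E_9 = -6.0470 eV

The energy is 36 times more negative than hydrogen at the same n due to the stronger nuclear charge.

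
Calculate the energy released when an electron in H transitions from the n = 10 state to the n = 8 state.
0.07653 eV

The energy levels are E_n = -13.6057 eV / n².

Energy at n = 10: E_10 = -13.6057 / 10² = -0.13605700 eV
Energy at n = 8: E_8 = -13.6057 / 8² = -0.21258906 eV

For emission (electron falling to lower state), the photon energy is:
E_photon = E_10 - E_8 = |-0.13605700 - (-0.21258906)|
E_photon = 0.07653 eV

This energy is carried away by the emitted photon.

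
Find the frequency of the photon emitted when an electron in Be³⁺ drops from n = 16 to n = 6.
1.26e+15 Hz

First, find the transition energy:
E_16 = -13.6057 × 4² / 16² = -0.8503563 eV
E_6 = -13.6057 × 4² / 6² = -6.0469778 eV
|ΔE| = |E_6 - E_16| = 5.1966215 eV

Convert to Joules: E = 5.1966215 eV × (1.602177 × 10⁻¹⁹ J/eV) = 8.3259e-19 J

Using E = hf:
f = E/h = 8.3259e-19 J / (6.62607 × 10⁻³⁴ J·s)
f = 1.26e+15 Hz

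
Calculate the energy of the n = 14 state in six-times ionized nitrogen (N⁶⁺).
-3.401 eV

For hydrogen-like ions, the energy levels scale with Z²:
E_n = -13.6057 Z² / n² eV

For N⁶⁺ (Z = 7) at n = 14:
E_14 = -13.6057 × 7² / 14²
E_14 = -13.6057 × 49 / 196
E_14 = -666.6793 / 196
E_14 = -3.401 eV

The energy is 49 times more negative than hydrogen at the same n due to the stronger nuclear charge.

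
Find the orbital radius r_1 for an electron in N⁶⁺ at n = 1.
0.0076 nm (or 0.0756 Å)

The Bohr radius formula is:
r_n = n² a₀ / Z

where a₀ = 0.0529177 nm is the Bohr radius.

For N⁶⁺ (Z = 7) at n = 1:
r_1 = 1² × 0.0529177 nm / 7
r_1 = 1 × 0.0529177 nm / 7
r_1 = 0.05292 nm / 7
r_1 = 0.0076 nm

The electron orbits at approximately 0.0076 nm from the nucleus.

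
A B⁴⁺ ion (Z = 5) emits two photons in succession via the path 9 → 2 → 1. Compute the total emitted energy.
335.9432 eV

The energy levels of B⁴⁺ are E_n = -13.6057 × 5² / n² eV.

First transition (9 → 2):
ΔE₁ = |E_2 - E_9|
ΔE₁ = |-85.0356250000 - (-4.1992901235)| = 80.8363349 eV

Second transition (2 → 1):
ΔE₂ = |E_1 - E_2|
ΔE₂ = |-340.1425000000 - (-85.0356250000)| = 255.1068750 eV

Total energy released:
E_total = ΔE₁ + ΔE₂ = 80.8363349 + 255.1068750 = 335.9432 eV

Note: This equals the direct transition 9 → 1: 335.9432 eV ✓
Energy is conserved regardless of the path taken.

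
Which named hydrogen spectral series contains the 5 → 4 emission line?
Brackett series

The spectral series in hydrogen are named based on the final (lower) energy level:
- Lyman series: n_final = 1 (ultraviolet)
- Balmer series: n_final = 2 (visible/near-UV)
- Paschen series: n_final = 3 (infrared)
- Brackett series: n_final = 4 (infrared)
- Pfund series: n_final = 5 (far infrared)

Since this transition ends at n = 4, it belongs to the Brackett series.

For reference, this 5 → 4 line has photon energy
ΔE = 13.6057 eV × (1/4² - 1/5²) = 0.3061282500 eV,
corresponding to wavelength λ = hc/ΔE = 1239.84 eV·nm / 0.3061282500 eV = 4050.0673 nm in the infrared region.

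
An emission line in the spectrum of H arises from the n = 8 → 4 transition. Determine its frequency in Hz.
1.542e+14 Hz

First, find the transition energy:
E_8 = -13.6057 / 8² = -0.21258906 eV
E_4 = -13.6057 / 4² = -0.85035625 eV
|ΔE| = |E_4 - E_8| = 0.63776719 eV

Convert to Joules: E = 0.63776719 eV × (1.602177 × 10⁻¹⁹ J/eV) = 1.02182e-19 J

Using E = hf:
f = E/h = 1.02182e-19 J / (6.62607 × 10⁻³⁴ J·s)
f = 1.542e+14 Hz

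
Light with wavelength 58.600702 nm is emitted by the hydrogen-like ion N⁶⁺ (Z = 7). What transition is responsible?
n = 11 → n = 5

First, find the photon energy from the wavelength (hc = 1239.84 eV·nm):
E = hc/λ = 1239.84 eV·nm / 58.600702 nm = 21.157426 eV

The energy levels of N⁶⁺ satisfy E_n = -13.6057 × 7² / n² eV, so an emission n_i → n_f releases
ΔE = 13.6057 × 7² × (1/n_f² − 1/n_i²) eV.

Setting ΔE equal to the photon energy:
1/n_f² − 1/n_i² = 21.157426 / (13.6057 × 7²) = 0.031735538

Since 1/n_i² must be positive, we need 1/n_f² > 0.031735538, i.e. n_f ≤ 5. For each allowed n_f, solve n_i = (1/n_f² − 0.031735538)^(−1/2) and check whether it is a whole number:
  n_f = 1: 1/n_i² = 1.000000000 − 0.031735538 = 0.968264462 → n_i = 1.016  (not an integer) ✗
  n_f = 2: 1/n_i² = 0.250000000 − 0.031735538 = 0.218264462 → n_i = 2.140  (not an integer) ✗
  n_f = 3: 1/n_i² = 0.111111111 − 0.031735538 = 0.079375573 → n_i = 3.549  (not an integer) ✗
  n_f = 4: 1/n_i² = 0.062500000 − 0.031735538 = 0.030764462 → n_i = 5.701  (not an integer) ✗
  n_f = 5: 1/n_i² = 0.040000000 − 0.031735538 = 0.008264462 → n_i = 11.000  → integer, n_i = 11 ✓

Only n_f = 5 gives an integer upper level, n_i = 11.

The transition is from n = 11 to n = 5 (emission).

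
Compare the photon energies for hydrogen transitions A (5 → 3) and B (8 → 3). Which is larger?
8 → 3

Calculate the energy for each transition:

Transition 5 → 3:
ΔE₁ = |E_3 - E_5| = |-13.6057/3² - (-13.6057/5²)|
ΔE₁ = |-1.5117444444 - (-0.5442280000)| = 0.9675164 eV

Transition 8 → 3:
ΔE₂ = |E_3 - E_8| = |-13.6057/3² - (-13.6057/8²)|
ΔE₂ = |-1.5117444444 - (-0.2125890625)| = 1.2991554 eV

Since 1.2991554 eV > 0.9675164 eV, the transition 8 → 3 emits the more energetic photon.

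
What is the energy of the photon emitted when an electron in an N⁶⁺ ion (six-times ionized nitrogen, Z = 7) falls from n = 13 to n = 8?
6.47202 eV

The energy levels are E_n = -13.6057 Z² eV / n².

Energy at n = 13: E_13 = -13.6057 × 7² / 13² = -3.94484793 eV
Energy at n = 8: E_8 = -13.6057 × 7² / 8² = -10.41686406 eV

For emission (electron falling to lower state), the photon energy is:
E_photon = E_13 - E_8 = |-3.94484793 - (-10.41686406)|
E_photon = 6.47202 eV

This energy is carried away by the emitted photon.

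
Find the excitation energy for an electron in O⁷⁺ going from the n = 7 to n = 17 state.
14.7577 eV

The energy levels of a hydrogen-like atom are E_n = -13.6057 Z² eV / n².

Energy at n = 7: E_7 = -13.6057 × 8² / 7² = -17.7707102 eV
Energy at n = 17: E_17 = -13.6057 × 8² / 17² = -3.0130270 eV

The excitation energy is the difference:
ΔE = E_17 - E_7
ΔE = -3.0130270 - (-17.7707102)
ΔE = 14.7577 eV

Since this is positive, energy must be absorbed (photon absorption).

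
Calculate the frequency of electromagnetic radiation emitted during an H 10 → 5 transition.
9.86953e+13 Hz

First, find the transition energy:
E_10 = -13.6057 / 10² = -0.136057000 eV
E_5 = -13.6057 / 5² = -0.544228000 eV
|ΔE| = |E_5 - E_10| = 0.408171000 eV

Convert to Joules: E = 0.408171000 eV × (1.602177 × 10⁻¹⁹ J/eV) = 6.5396219e-20 J

Using E = hf:
f = E/h = 6.5396219e-20 J / (6.62607 × 10⁻³⁴ J·s)
f = 9.86953e+13 Hz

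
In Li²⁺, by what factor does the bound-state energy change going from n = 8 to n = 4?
4.00000

Using E_n = -13.6057 Z² / n² eV with Z = 3:

E_4 = -13.6057 × 3² / 4² = -122.4513 / 16 = -7.65320625000 eV
E_8 = -13.6057 × 3² / 8² = -122.4513 / 64 = -1.91330156250 eV

The ratio is:
E_4/E_8 = (-7.65320625000) / (-1.91330156250)
E_4/E_8 = (-122.4513/16) / (-122.4513/64)
E_4/E_8 = 64/16
E_4/E_8 = 4.00000
(Note: the Z² factors cancel in the ratio.)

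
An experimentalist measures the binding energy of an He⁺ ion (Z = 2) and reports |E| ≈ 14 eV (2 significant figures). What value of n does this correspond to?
n = 2

The exact energy levels follow E_n = -13.6057 Z² / n² eV with Z = 2.

The measured value (-14 eV) is reported to only 2 significant figures, so we must test candidate n values and see which one matches to that precision.

Candidate energies:
  n = 1:  E = -13.6057 × 2² / 1² = -54.42280 eV
  n = 2:  E = -13.6057 × 2² / 2² = -13.60570 eV  ← matches
  n = 3:  E = -13.6057 × 2² / 3² = -6.04698 eV
  n = 4:  E = -13.6057 × 2² / 4² = -3.40143 eV

Checking against the measurement of -14 eV (2 sig figs), only n = 2 agrees:
E_2 = -13.60570 eV, which rounds to -14 eV ✓

Therefore n = 2.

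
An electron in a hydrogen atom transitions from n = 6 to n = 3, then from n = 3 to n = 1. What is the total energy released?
13.22776 eV

The energy levels of hydrogen are E_n = -13.6057 / n² eV.

First transition (6 → 3):
ΔE₁ = |E_3 - E_6|
ΔE₁ = |-1.51174444444 - (-0.37793611111)| = 1.13380833 eV

Second transition (3 → 1):
ΔE₂ = |E_1 - E_3|
ΔE₂ = |-13.60570000000 - (-1.51174444444)| = 12.09395556 eV

Total energy released:
E_total = ΔE₁ + ΔE₂ = 1.13380833 + 12.09395556 = 13.22776 eV

Note: This equals the direct transition 6 → 1: 13.22776 eV ✓
Energy is conserved regardless of the path taken.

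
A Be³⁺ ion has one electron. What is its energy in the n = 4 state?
-13.61 eV

For hydrogen-like ions, the energy levels scale with Z²:
E_n = -13.6057 Z² / n² eV

For Be³⁺ (Z = 4) at n = 4:
E_4 = -13.6057 × 4² / 4²
E_4 = -13.6057 × 16 / 16
E_4 = -217.6912 / 16
E_4 = -13.61 eV

The energy is 16 times more negative than hydrogen at the same n due to the stronger nuclear charge.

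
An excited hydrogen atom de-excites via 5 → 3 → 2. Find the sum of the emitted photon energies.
2.85720 eV

The energy levels of hydrogen are E_n = -13.6057 / n² eV.

First transition (5 → 3):
ΔE₁ = |E_3 - E_5|
ΔE₁ = |-1.51174444444 - (-0.54422800000)| = 0.96751644 eV

Second transition (3 → 2):
ΔE₂ = |E_2 - E_3|
ΔE₂ = |-3.40142500000 - (-1.51174444444)| = 1.88968056 eV

Total energy released:
E_total = ΔE₁ + ΔE₂ = 0.96751644 + 1.88968056 = 2.85720 eV

Note: This equals the direct transition 5 → 2: 2.85720 eV ✓
Energy is conserved regardless of the path taken.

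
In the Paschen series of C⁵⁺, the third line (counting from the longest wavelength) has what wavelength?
30.38 nm

The lines of a series are numbered from the longest wavelength (smallest ΔE) outward; the third line is the transition from n = n_f + 3 to n_f.
The Paschen series has all transitions ending at n_f = 3.

For C⁵⁺ (Z = 6), the third line (γ-line) is the jump from n = 6 to n = 3:
E_6 = -13.6057 × 6² / 6² = -13.6057 eV
E_3 = -13.6057 × 6² / 3² = -54.4228 eV
ΔE = E_6 - E_3 = 40.8171 eV

λ = hc/E = 1239.84 eV·nm / 40.8171 eV
λ = 30.38 nm

This is the γ-line of the Paschen series in C⁵⁺.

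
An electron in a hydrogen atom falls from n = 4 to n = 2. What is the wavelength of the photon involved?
486.0081 nm

First, find the transition energy using E_n = -13.6057 / n² eV:
E_4 = -13.6057 / 4² = -0.85035625 eV
E_2 = -13.6057 / 2² = -3.40142500 eV

Photon energy: |ΔE| = |E_2 - E_4| = 2.55106875 eV

Convert to wavelength using E = hc/λ with hc = 1239.84 eV·nm:
λ = hc/E = 1239.84 eV·nm / 2.55106875 eV
λ = 486.0081 nm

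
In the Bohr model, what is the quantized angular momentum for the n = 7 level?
7.38200e-34 J·s (or 7ℏ)

In the Bohr model, angular momentum is quantized:
L = nℏ

where ℏ = h/(2π) = 1.0545718e-34 J·s

For n = 7:
L = 7 × 1.0545718e-34 J·s
L = 7.38200e-34 J·s

This can also be written as L = 7ℏ.
The angular momentum is an integer multiple of the reduced Planck constant.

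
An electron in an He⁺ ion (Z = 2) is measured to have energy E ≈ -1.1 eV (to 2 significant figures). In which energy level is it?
n = 7

The exact energy levels follow E_n = -13.6057 Z² / n² eV with Z = 2.

The measured value (-1.1 eV) is reported to only 2 significant figures, so we must test candidate n values and see which one matches to that precision.

Candidate energies:
  n = 5:  E = -13.6057 × 2² / 5² = -2.17691 eV
  n = 6:  E = -13.6057 × 2² / 6² = -1.51174 eV
  n = 7:  E = -13.6057 × 2² / 7² = -1.11067 eV  ← matches
  n = 8:  E = -13.6057 × 2² / 8² = -0.85036 eV
  n = 9:  E = -13.6057 × 2² / 9² = -0.67189 eV

Checking against the measurement of -1.1 eV (2 sig figs), only n = 7 agrees:
E_7 = -1.11067 eV, which rounds to -1.1 eV ✓

Therefore n = 7.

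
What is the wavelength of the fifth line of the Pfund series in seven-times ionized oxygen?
47.46173 nm

The lines of a series are numbered from the longest wavelength (smallest ΔE) outward; the fifth line is the transition from n = n_f + 5 to n_f.
The Pfund series has all transitions ending at n_f = 5.

For O⁷⁺ (Z = 8), the fifth line (ε-line) is the jump from n = 10 to n = 5:
E_10 = -13.6057 × 8² / 10² = -8.7076480 eV
E_5 = -13.6057 × 8² / 5² = -34.8305920 eV
ΔE = E_10 - E_5 = 26.1229440 eV

λ = hc/E = 1239.84 eV·nm / 26.1229440 eV
λ = 47.46173 nm

This is the ε-line of the Pfund series in O⁷⁺.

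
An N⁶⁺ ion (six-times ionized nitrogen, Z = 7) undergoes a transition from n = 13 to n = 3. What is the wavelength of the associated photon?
17.679008 nm

First, find the transition energy using E_n = -13.6057 Z² / n² eV:
E_13 = -13.6057 × 7² / 13² = -3.94484793 eV
E_3 = -13.6057 × 7² / 3² = -74.07547778 eV

Photon energy: |ΔE| = |E_3 - E_13| = 70.13062985 eV

Convert to wavelength using E = hc/λ with hc = 1239.84 eV·nm:
λ = hc/E = 1239.84 eV·nm / 70.13062985 eV
λ = 17.679008 nm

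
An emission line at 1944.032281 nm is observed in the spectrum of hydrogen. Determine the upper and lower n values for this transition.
n = 8 → n = 4

First, find the photon energy from the wavelength (hc = 1239.84 eV·nm):
E = hc/λ = 1239.84 eV·nm / 1944.032281 nm = 0.63776719 eV

The energy levels of hydrogen satisfy E_n = -13.6057 / n² eV, so an emission n_i → n_f releases
ΔE = 13.6057 × (1/n_f² − 1/n_i²) eV.

Setting ΔE equal to the photon energy:
1/n_f² − 1/n_i² = 0.63776719 / 13.6057 = 0.046875000

Since 1/n_i² must be positive, we need 1/n_f² > 0.046875000, i.e. n_f ≤ 4. For each allowed n_f, solve n_i = (1/n_f² − 0.046875000)^(−1/2) and check whether it is a whole number:
  n_f = 1: 1/n_i² = 1.000000000 − 0.046875000 = 0.953125000 → n_i = 1.024  (not an integer) ✗
  n_f = 2: 1/n_i² = 0.250000000 − 0.046875000 = 0.203125000 → n_i = 2.219  (not an integer) ✗
  n_f = 3: 1/n_i² = 0.111111111 − 0.046875000 = 0.064236111 → n_i = 3.946  (not an integer) ✗
  n_f = 4: 1/n_i² = 0.062500000 − 0.046875000 = 0.015625000 → n_i = 8.000  → integer, n_i = 8 ✓

Only n_f = 4 gives an integer upper level, n_i = 8.

The transition is from n = 8 to n = 4 (emission).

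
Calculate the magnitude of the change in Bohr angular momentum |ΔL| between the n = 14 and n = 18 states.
4.21829e-34 J·s (or 4ℏ)

In the Bohr model, L_n = nℏ where ℏ = 1.0545718e-34 J·s.

L_18 = 18ℏ = 1.8982292e-33 J·s
L_14 = 14ℏ = 1.4764005e-33 J·s

ΔL = L_18 - L_14 = (18 - 14)ℏ = 4ℏ
ΔL = 4 × 1.0545718e-34 J·s = 4.21829e-34 J·s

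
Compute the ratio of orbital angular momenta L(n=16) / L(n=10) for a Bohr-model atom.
1.60000

In the Bohr model, L_n = nℏ, so the ratio is purely the ratio of quantum numbers:

L_16/L_10 = 16ℏ / 10ℏ = 16/10 = 1.60000

The angular momentum scales linearly with n.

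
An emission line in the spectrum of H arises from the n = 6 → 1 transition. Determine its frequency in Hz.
3.20e+15 Hz

First, find the transition energy:
E_6 = -13.6057 / 6² = -0.37794 eV
E_1 = -13.6057 / 1² = -13.60570 eV
|ΔE| = |E_1 - E_6| = 13.22776 eV

Convert to Joules: E = 13.22776 eV × (1.602177 × 10⁻¹⁹ J/eV) = 2.1193e-18 J

Using E = hf:
f = E/h = 2.1193e-18 J / (6.62607 × 10⁻³⁴ J·s)
f = 3.20e+15 Hz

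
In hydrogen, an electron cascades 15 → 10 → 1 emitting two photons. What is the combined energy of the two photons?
13.545 eV

The energy levels of hydrogen are E_n = -13.6057 / n² eV.

First transition (15 → 10):
ΔE₁ = |E_10 - E_15|
ΔE₁ = |-0.136057000 - (-0.060469778)| = 0.075587 eV

Second transition (10 → 1):
ΔE₂ = |E_1 - E_10|
ΔE₂ = |-13.605700000 - (-0.136057000)| = 13.469643 eV

Total energy released:
E_total = ΔE₁ + ΔE₂ = 0.075587 + 13.469643 = 13.545 eV

Note: This equals the direct transition 15 → 1: 13.545 eV ✓
Energy is conserved regardless of the path taken.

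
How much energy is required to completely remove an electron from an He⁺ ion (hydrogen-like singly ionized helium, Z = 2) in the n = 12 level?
0.377936 eV

The ionization energy is the energy needed to remove the electron completely (n → ∞).

For a hydrogen-like ion with Z = 2, E_n = -13.6057 Z² / n² eV.

At n = 12: E_12 = -13.6057 × 2² / 12² = -0.377936111 eV
At n = ∞: E_∞ = 0 eV

Ionization energy = E_∞ - E_12 = 0 - (-0.377936111) = 0.377936111 eV
Ionization energy ≈ 0.377936 eV

This is also called the binding energy of the electron in state n = 12.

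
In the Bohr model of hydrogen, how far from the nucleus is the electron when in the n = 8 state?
3.386734 nm (or 33.867341 Å)

The Bohr radius formula is:
r_n = n² a₀ / Z

where a₀ = 0.052917721 nm is the Bohr radius.

For H (Z = 1) at n = 8:
r_8 = 8² × 0.052917721 nm / 1
r_8 = 64 × 0.052917721 nm / 1
r_8 = 3.3867341 nm / 1
r_8 = 3.386734 nm

The electron orbits at approximately 3.386734 nm from the nucleus.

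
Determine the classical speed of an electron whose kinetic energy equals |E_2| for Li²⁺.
3.2815e+06 m/s (or 1.0946% of c)

The binding energy at n = 2 for Li²⁺ is:
E_2 = -13.6057 × 3²/2² = -30.612825 eV
|E_2| = 30.612825 eV

Convert to Joules:
KE = 30.612825 eV × (1.602177 × 10⁻¹⁹ J/eV) = 4.904716e-18 J

Using KE = ½mv²:
v = √(2·KE/m_e)
v = √(2 × 4.904716e-18 J / 9.10938 × 10⁻³¹ kg)
v = 3.2815e+06 m/s

This is approximately 1.0946% the speed of light.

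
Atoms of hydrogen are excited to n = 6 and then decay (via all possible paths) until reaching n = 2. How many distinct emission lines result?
10

The electron can occupy levels n = 2, 3, ..., 6 during de-excitation — that is m = 6 - 2 + 1 = 5 distinct levels.

The number of distinct spectral lines equals the number of ways to choose 2 of these m levels (each pair gives one possible emission transition):

Number of lines = m(m-1)/2 = 5×4/2 = 10

These correspond to all possible transitions between the 5 levels:
6 → 5, 6 → 4, 6 → 3, 6 → 2, 5 → 4, 5 → 3, 5 → 2, 4 → 3...

Each transition produces a photon with a unique energy (and thus wavelength). This count does not depend on Z.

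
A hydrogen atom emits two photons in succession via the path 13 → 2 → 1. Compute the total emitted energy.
13.525193 eV

The energy levels of hydrogen are E_n = -13.6057 / n² eV.

First transition (13 → 2):
ΔE₁ = |E_2 - E_13|
ΔE₁ = |-3.401425000000 - (-0.080507100592)| = 3.320917899 eV

Second transition (2 → 1):
ΔE₂ = |E_1 - E_2|
ΔE₂ = |-13.605700000000 - (-3.401425000000)| = 10.204275000 eV

Total energy released:
E_total = ΔE₁ + ΔE₂ = 3.320917899 + 10.204275000 = 13.525193 eV

Note: This equals the direct transition 13 → 1: 13.525193 eV ✓
Energy is conserved regardless of the path taken.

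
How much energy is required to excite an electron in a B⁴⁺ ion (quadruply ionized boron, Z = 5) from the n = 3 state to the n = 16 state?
36.464929 eV

The energy levels of a hydrogen-like atom are E_n = -13.6057 Z² eV / n².

Energy at n = 3: E_3 = -13.6057 × 5² / 3² = -37.793611111 eV
Energy at n = 16: E_16 = -13.6057 × 5² / 16² = -1.328681641 eV

The excitation energy is the difference:
ΔE = E_16 - E_3
ΔE = -1.328681641 - (-37.793611111)
ΔE = 36.464929 eV

Since this is positive, energy must be absorbed (photon absorption).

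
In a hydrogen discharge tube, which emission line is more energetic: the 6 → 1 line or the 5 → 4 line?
6 → 1

Calculate the energy for each transition:

Transition 6 → 1:
ΔE₁ = |E_1 - E_6| = |-13.6057/1² - (-13.6057/6²)|
ΔE₁ = |-13.6057000000 - (-0.3779361111)| = 13.2277639 eV

Transition 5 → 4:
ΔE₂ = |E_4 - E_5| = |-13.6057/4² - (-13.6057/5²)|
ΔE₂ = |-0.8503562500 - (-0.5442280000)| = 0.3061283 eV

Since 13.2277639 eV > 0.3061283 eV, the transition 6 → 1 emits the more energetic photon.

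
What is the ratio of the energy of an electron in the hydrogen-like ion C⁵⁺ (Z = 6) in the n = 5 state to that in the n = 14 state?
7.840

Using E_n = -13.6057 Z² / n² eV with Z = 6:

E_5 = -13.6057 × 6² / 5² = -489.8052 / 25 = -19.592208000 eV
E_14 = -13.6057 × 6² / 14² = -489.8052 / 196 = -2.499006122 eV

The ratio is:
E_5/E_14 = (-19.592208000) / (-2.499006122)
E_5/E_14 = (-489.8052/25) / (-489.8052/196)
E_5/E_14 = 196/25
E_5/E_14 = 7.840
(Note: the Z² factors cancel in the ratio.)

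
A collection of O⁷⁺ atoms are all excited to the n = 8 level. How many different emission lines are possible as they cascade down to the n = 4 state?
10

The electron can occupy levels n = 4, 5, ..., 8 during de-excitation — that is m = 8 - 4 + 1 = 5 distinct levels.

The number of distinct spectral lines equals the number of ways to choose 2 of these m levels (each pair gives one possible emission transition):

Number of lines = m(m-1)/2 = 5×4/2 = 10

These correspond to all possible transitions between the 5 levels:
8 → 7, 8 → 6, 8 → 5, 8 → 4, 7 → 6, 7 → 5, 7 → 4, 6 → 5...

Each transition produces a photon with a unique energy (and thus wavelength). This count does not depend on Z.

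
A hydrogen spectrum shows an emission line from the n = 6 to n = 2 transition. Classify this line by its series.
Balmer series

The spectral series in hydrogen are named based on the final (lower) energy level:
- Lyman series: n_final = 1 (ultraviolet)
- Balmer series: n_final = 2 (visible/near-UV)
- Paschen series: n_final = 3 (infrared)
- Brackett series: n_final = 4 (infrared)
- Pfund series: n_final = 5 (far infrared)

Since this transition ends at n = 2, it belongs to the Balmer series.

For reference, this 6 → 2 line has photon energy
ΔE = 13.6057 eV × (1/2² - 1/6²) = 3.02348889 eV,
corresponding to wavelength λ = hc/ΔE = 1239.84 eV·nm / 3.02348889 eV = 410.0693 nm in the visible/near-UV region.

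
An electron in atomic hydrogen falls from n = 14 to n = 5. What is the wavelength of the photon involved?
2611.2276 nm

First, find the transition energy using E_n = -13.6057 / n² eV:
E_14 = -13.6057 / 14² = -0.0694168367 eV
E_5 = -13.6057 / 5² = -0.5442280000 eV

Photon energy: |ΔE| = |E_5 - E_14| = 0.4748111633 eV

Convert to wavelength using E = hc/λ with hc = 1239.84 eV·nm:
λ = hc/E = 1239.84 eV·nm / 0.4748111633 eV
λ = 2611.2276 nm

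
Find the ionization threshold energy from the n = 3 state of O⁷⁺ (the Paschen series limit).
96.751644 eV

The series limit corresponds to the transition from n = ∞ to n = 3.
This is the highest energy (shortest wavelength) transition in the Paschen series.

E_∞ = 0 eV
E_3 = -13.6057 × 8² / 3² = -96.751644 eV

Energy at series limit:
ΔE = E_∞ - E_3 = 0 - (-96.751644) = 96.751644 eV

This energy equals the ionization energy from the n = 3 state of O⁷⁺.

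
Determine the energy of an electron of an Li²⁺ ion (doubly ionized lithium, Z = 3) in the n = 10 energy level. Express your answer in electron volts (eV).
-1.22451 eV

The energy levels of a hydrogen-like atom are given by:
E_n = -13.6057 Z² / n² eV  (with Z = 3 for Li²⁺)

For n = 10:
E_10 = -13.6057 × 3² / 10²
E_10 = -13.6057 × 9 / 100
E_10 = -1.22451 eV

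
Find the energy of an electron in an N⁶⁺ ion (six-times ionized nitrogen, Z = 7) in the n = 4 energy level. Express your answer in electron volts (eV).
-41.667456 eV

The energy levels of a hydrogen-like atom are given by:
E_n = -13.6057 Z² / n² eV  (with Z = 7 for N⁶⁺)

For n = 4:
E_4 = -13.6057 × 7² / 4²
E_4 = -13.6057 × 49 / 16
E_4 = -41.667456 eV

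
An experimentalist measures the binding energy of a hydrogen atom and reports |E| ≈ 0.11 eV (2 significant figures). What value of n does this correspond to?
n = 11

The exact energy levels follow E_n = -13.6057 eV / n².

The measured value (-0.11 eV) is reported to only 2 significant figures, so we must test candidate n values and see which one matches to that precision.

Candidate energies:
  n = 9:  E = -13.6057/9² = -0.167972 eV
  n = 10:  E = -13.6057/10² = -0.136057 eV
  n = 11:  E = -13.6057/11² = -0.112444 eV  ← matches
  n = 12:  E = -13.6057/12² = -0.094484 eV
  n = 13:  E = -13.6057/13² = -0.080507 eV

Checking against the measurement of -0.11 eV (2 sig figs), only n = 11 agrees:
E_11 = -0.112444 eV, which rounds to -0.11 eV ✓

Therefore n = 11.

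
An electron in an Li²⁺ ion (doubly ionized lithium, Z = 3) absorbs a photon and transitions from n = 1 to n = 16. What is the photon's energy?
121.972975 eV

The energy levels of a hydrogen-like atom are E_n = -13.6057 Z² eV / n².

Energy at n = 1: E_1 = -13.6057 × 3² / 1² = -122.451300000 eV
Energy at n = 16: E_16 = -13.6057 × 3² / 16² = -0.478325391 eV

The excitation energy is the difference:
ΔE = E_16 - E_1
ΔE = -0.478325391 - (-122.451300000)
ΔE = 121.972975 eV

Since this is positive, energy must be absorbed (photon absorption).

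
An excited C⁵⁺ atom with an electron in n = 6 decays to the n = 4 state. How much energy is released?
17.0071 eV

The energy levels are E_n = -13.6057 Z² eV / n².

Energy at n = 6: E_6 = -13.6057 × 6² / 6² = -13.6057000 eV
Energy at n = 4: E_4 = -13.6057 × 6² / 4² = -30.6128250 eV

For emission (electron falling to lower state), the photon energy is:
E_photon = E_6 - E_4 = |-13.6057000 - (-30.6128250)|
E_photon = 17.0071 eV

This energy is carried away by the emitted photon.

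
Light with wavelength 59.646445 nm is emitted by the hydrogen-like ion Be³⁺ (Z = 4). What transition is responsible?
n = 8 → n = 3

First, find the photon energy from the wavelength (hc = 1239.84 eV·nm):
E = hc/λ = 1239.84 eV·nm / 59.646445 nm = 20.786486 eV

The energy levels of Be³⁺ satisfy E_n = -13.6057 × 4² / n² eV, so an emission n_i → n_f releases
ΔE = 13.6057 × 4² × (1/n_f² − 1/n_i²) eV.

Setting ΔE equal to the photon energy:
1/n_f² − 1/n_i² = 20.786486 / (13.6057 × 4²) = 0.095486111

Since 1/n_i² must be positive, we need 1/n_f² > 0.095486111, i.e. n_f ≤ 3. For each allowed n_f, solve n_i = (1/n_f² − 0.095486111)^(−1/2) and check whether it is a whole number:
  n_f = 1: 1/n_i² = 1.000000000 − 0.095486111 = 0.904513889 → n_i = 1.051  (not an integer) ✗
  n_f = 2: 1/n_i² = 0.250000000 − 0.095486111 = 0.154513889 → n_i = 2.544  (not an integer) ✗
  n_f = 3: 1/n_i² = 0.111111111 − 0.095486111 = 0.015625000 → n_i = 8.000  → integer, n_i = 8 ✓

Only n_f = 3 gives an integer upper level, n_i = 8.

The transition is from n = 8 to n = 3 (emission).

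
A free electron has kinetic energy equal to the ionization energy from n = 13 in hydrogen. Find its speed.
1.683e+05 m/s (or 0.056% of c)

The binding energy at n = 13 for hydrogen is:
E_13 = -13.6057/13² = -0.08050710 eV
|E_13| = 0.08050710 eV

Convert to Joules:
KE = 0.08050710 eV × (1.602177 × 10⁻¹⁹ J/eV) = 1.28987e-20 J

Using KE = ½mv²:
v = √(2·KE/m_e)
v = √(2 × 1.28987e-20 J / 9.10938 × 10⁻³¹ kg)
v = 1.683e+05 m/s

This is approximately 0.056% the speed of light.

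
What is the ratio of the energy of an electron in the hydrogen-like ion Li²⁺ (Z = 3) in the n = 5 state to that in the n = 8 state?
2.56000

Using E_n = -13.6057 Z² / n² eV with Z = 3:

E_5 = -13.6057 × 3² / 5² = -122.4513 / 25 = -4.89805200000 eV
E_8 = -13.6057 × 3² / 8² = -122.4513 / 64 = -1.91330156250 eV

The ratio is:
E_5/E_8 = (-4.89805200000) / (-1.91330156250)
E_5/E_8 = (-122.4513/25) / (-122.4513/64)
E_5/E_8 = 64/25
E_5/E_8 = 2.56000
(Note: the Z² factors cancel in the ratio.)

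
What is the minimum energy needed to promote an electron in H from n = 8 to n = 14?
0.1432 eV

The energy levels of a hydrogen-like atom are E_n = -13.6057 eV / n².

Energy at n = 8: E_8 = -13.6057 / 8² = -0.2125891 eV
Energy at n = 14: E_14 = -13.6057 / 14² = -0.0694168 eV

The excitation energy is the difference:
ΔE = E_14 - E_8
ΔE = -0.0694168 - (-0.2125891)
ΔE = 0.1432 eV

Since this is positive, energy must be absorbed (photon absorption).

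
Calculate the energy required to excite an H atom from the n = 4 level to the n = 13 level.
0.7698 eV

The energy levels of a hydrogen-like atom are E_n = -13.6057 eV / n².

Energy at n = 4: E_4 = -13.6057 / 4² = -0.8503563 eV
Energy at n = 13: E_13 = -13.6057 / 13² = -0.0805071 eV

The excitation energy is the difference:
ΔE = E_13 - E_4
ΔE = -0.0805071 - (-0.8503563)
ΔE = 0.7698 eV

Since this is positive, energy must be absorbed (photon absorption).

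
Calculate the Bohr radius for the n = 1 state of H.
0.05292 nm (or 0.52918 Å)

The Bohr radius formula is:
r_n = n² a₀ / Z

where a₀ = 0.05291772 nm is the Bohr radius.

For H (Z = 1) at n = 1:
r_1 = 1² × 0.05291772 nm / 1
r_1 = 1 × 0.05291772 nm / 1
r_1 = 0.052918 nm / 1
r_1 = 0.05292 nm

The electron orbits at approximately 0.05292 nm from the nucleus.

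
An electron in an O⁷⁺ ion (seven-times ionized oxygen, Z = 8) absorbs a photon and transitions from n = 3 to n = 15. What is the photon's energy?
92.882 eV

The energy levels of a hydrogen-like atom are E_n = -13.6057 Z² eV / n².

Energy at n = 3: E_3 = -13.6057 × 8² / 3² = -96.751644 eV
Energy at n = 15: E_15 = -13.6057 × 8² / 15² = -3.870066 eV

The excitation energy is the difference:
ΔE = E_15 - E_3
ΔE = -3.870066 - (-96.751644)
ΔE = 92.882 eV

Since this is positive, energy must be absorbed (photon absorption).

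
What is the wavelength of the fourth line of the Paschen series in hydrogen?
1004.66981 nm

The lines of a series are numbered from the longest wavelength (smallest ΔE) outward; the fourth line is the transition from n = n_f + 4 to n_f.
The Paschen series has all transitions ending at n_f = 3.

For H, the fourth line (δ-line) is the jump from n = 7 to n = 3:
E_7 = -13.6057 / 7² = -0.2776673469 eV
E_3 = -13.6057 / 3² = -1.5117444444 eV
ΔE = E_7 - E_3 = 1.2340770975 eV

λ = hc/E = 1239.84 eV·nm / 1.2340770975 eV
λ = 1004.66981 nm

This is the δ-line of the Paschen series in H.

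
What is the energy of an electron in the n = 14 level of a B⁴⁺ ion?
-1.73542 eV

For hydrogen-like ions, the energy levels scale with Z²:
E_n = -13.6057 Z² / n² eV

For B⁴⁺ (Z = 5) at n = 14:
E_14 = -13.6057 × 5² / 14²
E_14 = -13.6057 × 25 / 196
E_14 = -340.1425 / 196
E_14 = -1.73542 eV

The energy is 25 times more negative than hydrogen at the same n due to the stronger nuclear charge.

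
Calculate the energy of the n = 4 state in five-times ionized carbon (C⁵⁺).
-30.61 eV

For hydrogen-like ions, the energy levels scale with Z²:
E_n = -13.6057 Z² / n² eV

For C⁵⁺ (Z = 6) at n = 4:
E_4 = -13.6057 × 6² / 4²
E_4 = -13.6057 × 36 / 16
E_4 = -489.8052 / 16
E_4 = -30.61 eV

The energy is 36 times more negative than hydrogen at the same n due to the stronger nuclear charge.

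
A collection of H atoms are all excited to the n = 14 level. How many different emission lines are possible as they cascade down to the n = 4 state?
55

The electron can occupy levels n = 4, 5, ..., 14 during de-excitation — that is m = 14 - 4 + 1 = 11 distinct levels.

The number of distinct spectral lines equals the number of ways to choose 2 of these m levels (each pair gives one possible emission transition):

Number of lines = m(m-1)/2 = 11×10/2 = 55

These correspond to all possible transitions between the 11 levels:
14 → 13, 14 → 12, 14 → 11, 14 → 10, 14 → 9, 14 → 8, 14 → 7, 14 → 6...

Each transition produces a photon with a unique energy (and thus wavelength). This count does not depend on Z.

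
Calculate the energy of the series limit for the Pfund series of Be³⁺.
8.71 eV

The series limit corresponds to the transition from n = ∞ to n = 5.
This is the highest energy (shortest wavelength) transition in the Pfund series.

E_∞ = 0 eV
E_5 = -13.6057 × 4² / 5² = -8.71 eV

Energy at series limit:
ΔE = E_∞ - E_5 = 0 - (-8.71) = 8.71 eV

This energy equals the ionization energy from the n = 5 state of Be³⁺.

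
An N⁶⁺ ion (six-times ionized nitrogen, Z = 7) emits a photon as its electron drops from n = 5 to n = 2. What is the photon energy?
140.002653 eV

The energy levels are E_n = -13.6057 Z² eV / n².

Energy at n = 5: E_5 = -13.6057 × 7² / 5² = -26.667172000 eV
Energy at n = 2: E_2 = -13.6057 × 7² / 2² = -166.669825000 eV

For emission (electron falling to lower state), the photon energy is:
E_photon = E_5 - E_2 = |-26.667172000 - (-166.669825000)|
E_photon = 140.002653 eV

This energy is carried away by the emitted photon.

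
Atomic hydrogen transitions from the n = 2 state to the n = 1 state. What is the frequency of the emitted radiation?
2.467e+15 Hz

First, find the transition energy:
E_2 = -13.6057 / 2² = -3.4014250 eV
E_1 = -13.6057 / 1² = -13.6057000 eV
|ΔE| = |E_1 - E_2| = 10.2042750 eV

Convert to Joules: E = 10.2042750 eV × (1.602177 × 10⁻¹⁹ J/eV) = 1.63491e-18 J

Using E = hf:
f = E/h = 1.63491e-18 J / (6.62607 × 10⁻³⁴ J·s)
f = 2.467e+15 Hz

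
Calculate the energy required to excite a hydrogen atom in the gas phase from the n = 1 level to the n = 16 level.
13.5526 eV

The energy levels of a hydrogen-like atom are E_n = -13.6057 eV / n².

Energy at n = 1: E_1 = -13.6057 / 1² = -13.6057000 eV
Energy at n = 16: E_16 = -13.6057 / 16² = -0.0531473 eV

The excitation energy is the difference:
ΔE = E_16 - E_1
ΔE = -0.0531473 - (-13.6057000)
ΔE = 13.5526 eV

Since this is positive, energy must be absorbed (photon absorption).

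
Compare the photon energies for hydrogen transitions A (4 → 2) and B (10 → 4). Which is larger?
4 → 2

Calculate the energy for each transition:

Transition 4 → 2:
ΔE₁ = |E_2 - E_4| = |-13.6057/2² - (-13.6057/4²)|
ΔE₁ = |-3.401425000000 - (-0.850356250000)| = 2.551068750 eV

Transition 10 → 4:
ΔE₂ = |E_4 - E_10| = |-13.6057/4² - (-13.6057/10²)|
ΔE₂ = |-0.850356250000 - (-0.136057000000)| = 0.714299250 eV

Since 2.551068750 eV > 0.714299250 eV, the transition 4 → 2 emits the more energetic photon.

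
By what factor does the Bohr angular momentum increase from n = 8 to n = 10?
1.250000

In the Bohr model, L_n = nℏ, so the ratio is purely the ratio of quantum numbers:

L_10/L_8 = 10ℏ / 8ℏ = 10/8 = 1.250000

The angular momentum scales linearly with n.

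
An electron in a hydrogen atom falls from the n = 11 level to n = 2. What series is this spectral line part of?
Balmer series

The spectral series in hydrogen are named based on the final (lower) energy level:
- Lyman series: n_final = 1 (ultraviolet)
- Balmer series: n_final = 2 (visible/near-UV)
- Paschen series: n_final = 3 (infrared)
- Brackett series: n_final = 4 (infrared)
- Pfund series: n_final = 5 (far infrared)

Since this transition ends at n = 2, it belongs to the Balmer series.

For reference, this 11 → 2 line has photon energy
ΔE = 13.6057 eV × (1/2² - 1/11²) = 3.2889811983 eV,
corresponding to wavelength λ = hc/ΔE = 1239.84 eV·nm / 3.2889811983 eV = 376.967798 nm in the visible/near-UV region.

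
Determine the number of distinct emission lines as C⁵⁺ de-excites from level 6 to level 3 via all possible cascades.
6

The electron can occupy levels n = 3, 4, ..., 6 during de-excitation — that is m = 6 - 3 + 1 = 4 distinct levels.

The number of distinct spectral lines equals the number of ways to choose 2 of these m levels (each pair gives one possible emission transition):

Number of lines = m(m-1)/2 = 4×3/2 = 6

These correspond to all possible transitions between the 4 levels:
6 → 5, 6 → 4, 6 → 3, 5 → 4, 5 → 3, 4 → 3

Each transition produces a photon with a unique energy (and thus wavelength). This count does not depend on Z.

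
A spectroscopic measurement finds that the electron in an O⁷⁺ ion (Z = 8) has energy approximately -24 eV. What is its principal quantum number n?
n = 6

The exact energy levels follow E_n = -13.6057 Z² / n² eV with Z = 8.

The measured value (-24 eV) is reported to only 2 significant figures, so we must test candidate n values and see which one matches to that precision.

Candidate energies:
  n = 4:  E = -13.6057 × 8² / 4² = -54.422800 eV
  n = 5:  E = -13.6057 × 8² / 5² = -34.830592 eV
  n = 6:  E = -13.6057 × 8² / 6² = -24.187911 eV  ← matches
  n = 7:  E = -13.6057 × 8² / 7² = -17.770710 eV
  n = 8:  E = -13.6057 × 8² / 8² = -13.605700 eV

Checking against the measurement of -24 eV (2 sig figs), only n = 6 agrees:
E_6 = -24.187911 eV, which rounds to -24 eV ✓

Therefore n = 6.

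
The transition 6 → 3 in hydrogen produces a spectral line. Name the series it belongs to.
Paschen series

The spectral series in hydrogen are named based on the final (lower) energy level:
- Lyman series: n_final = 1 (ultraviolet)
- Balmer series: n_final = 2 (visible/near-UV)
- Paschen series: n_final = 3 (infrared)
- Brackett series: n_final = 4 (infrared)
- Pfund series: n_final = 5 (far infrared)

Since this transition ends at n = 3, it belongs to the Paschen series.

For reference, this 6 → 3 line has photon energy
ΔE = 13.6057 eV × (1/3² - 1/6²) = 1.1338083 eV,
corresponding to wavelength λ = hc/ΔE = 1239.84 eV·nm / 1.1338083 eV = 1093.52 nm in the infrared region.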